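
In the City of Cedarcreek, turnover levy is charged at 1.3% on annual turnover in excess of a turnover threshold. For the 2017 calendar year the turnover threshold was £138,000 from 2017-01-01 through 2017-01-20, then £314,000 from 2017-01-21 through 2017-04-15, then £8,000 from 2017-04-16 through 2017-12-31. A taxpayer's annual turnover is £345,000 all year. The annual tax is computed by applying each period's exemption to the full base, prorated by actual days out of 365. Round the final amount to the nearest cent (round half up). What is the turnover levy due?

2017-01-01 to 2017-01-20: 20 days, exemption £138,000 → (£345,000 − £138,000) × 1.3% × 20/365 = £147.4521
2017-01-21 to 2017-04-15: 85 days, exemption £314,000 → (£345,000 − £314,000) × 1.3% × 85/365 = £93.8493
2017-04-16 to 2017-12-31: 260 days, exemption £8,000 → (£345,000 − £8,000) × 1.3% × 260/365 = £3,120.7123
Total = £3,362.0137

£3,362.01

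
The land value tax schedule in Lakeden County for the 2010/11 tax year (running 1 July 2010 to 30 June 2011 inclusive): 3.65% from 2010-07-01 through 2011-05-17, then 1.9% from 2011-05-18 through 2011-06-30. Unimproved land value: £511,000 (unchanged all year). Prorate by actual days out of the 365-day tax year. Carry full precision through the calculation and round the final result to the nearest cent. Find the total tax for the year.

£17,573.50

2010-07-01 to 2011-05-17: 321 days at 3.65% → £511,000 × 3.65% × 321/365 = £16,403.1000
2011-05-18 to 2011-06-30: 44 days at 1.9% → £511,000 × 1.9% × 44/365 = £1,170.4000
Total = £17,573.5000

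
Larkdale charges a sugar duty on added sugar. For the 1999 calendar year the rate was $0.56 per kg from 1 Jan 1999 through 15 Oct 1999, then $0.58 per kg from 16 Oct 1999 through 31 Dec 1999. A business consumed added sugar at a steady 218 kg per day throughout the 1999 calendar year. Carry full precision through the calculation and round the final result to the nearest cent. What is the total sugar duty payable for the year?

$44,894.92

1 Jan – 15 Oct 1999: 288 days × 218 kg/day = 62,784 kg at $0.56/kg → $35,159.04
16 Oct – 31 Dec 1999: 77 days × 218 kg/day = 16,786 kg at $0.58/kg → $9,735.88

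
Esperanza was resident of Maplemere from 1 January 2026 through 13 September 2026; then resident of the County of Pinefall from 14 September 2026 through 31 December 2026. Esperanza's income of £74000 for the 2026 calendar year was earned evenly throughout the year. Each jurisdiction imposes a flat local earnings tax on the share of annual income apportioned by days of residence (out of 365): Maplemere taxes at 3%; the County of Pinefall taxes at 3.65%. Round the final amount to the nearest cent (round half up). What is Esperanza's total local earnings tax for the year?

£2363.64

Maplemere, 1 January – 13 September 2026: 256 days → £74000 × 3% × 256/365 = £1557.0411
The County of Pinefall, 14 September – 31 December 2026: 109 days → £74000 × 3.65% × 109/365 = £806.6000
Total = £2363.6411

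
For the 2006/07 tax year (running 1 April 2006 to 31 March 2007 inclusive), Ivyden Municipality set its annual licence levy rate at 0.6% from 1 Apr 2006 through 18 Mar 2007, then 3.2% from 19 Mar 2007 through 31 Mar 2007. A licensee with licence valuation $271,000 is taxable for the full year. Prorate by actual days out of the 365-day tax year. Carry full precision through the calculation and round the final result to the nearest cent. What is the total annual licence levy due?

1 Apr 2006 – 18 Mar 2007: 352 days at 0.6% → $271,000 × 0.6% × 352/365 = $1,568.0877
19 Mar – 31 Mar 2007: 13 days at 3.2% → $271,000 × 3.2% × 13/365 = $308.8658
Total = $1,876.9534

$1,876.95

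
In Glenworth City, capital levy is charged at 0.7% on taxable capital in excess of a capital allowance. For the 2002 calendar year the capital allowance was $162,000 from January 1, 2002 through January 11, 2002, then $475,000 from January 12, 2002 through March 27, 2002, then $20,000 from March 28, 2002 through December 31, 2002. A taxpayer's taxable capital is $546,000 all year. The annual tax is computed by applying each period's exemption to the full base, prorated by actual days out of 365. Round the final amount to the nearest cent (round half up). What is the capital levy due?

January 1 – January 11, 2002: 11 days, exemption $162,000 → ($546,000 − $162,000) × 0.7% × 11/365 = $81.0082
January 12 – March 27, 2002: 75 days, exemption $475,000 → ($546,000 − $475,000) × 0.7% × 75/365 = $102.1233
March 28 – December 31, 2002: 279 days, exemption $20,000 → ($546,000 − $20,000) × 0.7% × 279/365 = $2,814.4603
Total = $2,997.5918

$2,997.59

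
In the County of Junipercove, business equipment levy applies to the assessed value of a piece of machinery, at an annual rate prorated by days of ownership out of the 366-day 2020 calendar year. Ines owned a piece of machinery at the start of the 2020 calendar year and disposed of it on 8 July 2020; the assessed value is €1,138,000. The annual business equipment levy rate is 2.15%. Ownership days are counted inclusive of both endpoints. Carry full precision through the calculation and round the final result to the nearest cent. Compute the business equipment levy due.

€12,701.45

Days held (1 January – 8 July 2020): 190 out of 366
Tax = €1,138,000 × 2.15% × 190/366 = €12,701.4481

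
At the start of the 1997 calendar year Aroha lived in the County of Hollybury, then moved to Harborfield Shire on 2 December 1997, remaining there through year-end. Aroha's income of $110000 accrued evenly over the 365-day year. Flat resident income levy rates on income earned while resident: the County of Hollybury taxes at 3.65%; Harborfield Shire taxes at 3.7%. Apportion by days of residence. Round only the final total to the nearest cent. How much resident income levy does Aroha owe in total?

The County of Hollybury, 1 January – 1 December 1997: 335 days → $110000 × 3.65% × 335/365 = $3685.0000
Harborfield Shire, 2 December – 31 December 1997: 30 days → $110000 × 3.7% × 30/365 = $334.5205
Total = $4019.5205

$4019.52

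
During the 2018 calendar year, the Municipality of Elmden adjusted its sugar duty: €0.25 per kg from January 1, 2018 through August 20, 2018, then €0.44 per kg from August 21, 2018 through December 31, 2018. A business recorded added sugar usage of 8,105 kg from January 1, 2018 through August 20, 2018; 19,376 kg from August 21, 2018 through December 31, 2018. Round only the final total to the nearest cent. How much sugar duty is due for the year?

January 1 – August 20, 2018: 8,105 kg at €0.25/kg → €2,026.25
August 21 – December 31, 2018: 19,376 kg at €0.44/kg → €8,525.44

€10,551.69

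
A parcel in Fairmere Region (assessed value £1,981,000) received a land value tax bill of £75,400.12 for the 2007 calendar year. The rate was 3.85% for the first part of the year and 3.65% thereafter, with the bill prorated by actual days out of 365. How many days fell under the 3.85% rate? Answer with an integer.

Let d = days at the first rate; then 365 − d days at the second rate.
£1,981,000 × [3.85%·d + 3.65%·(365−d)] / 365 = £75,400.12
Solving gives d = 285, so the new rate took effect on 13 October 2007.

285 days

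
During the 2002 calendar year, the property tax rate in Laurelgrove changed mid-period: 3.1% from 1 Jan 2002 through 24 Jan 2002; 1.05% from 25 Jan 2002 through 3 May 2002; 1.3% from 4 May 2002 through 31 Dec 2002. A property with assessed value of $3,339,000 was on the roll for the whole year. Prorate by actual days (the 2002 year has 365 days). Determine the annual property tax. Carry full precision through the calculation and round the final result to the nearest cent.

1 Jan – 24 Jan 2002: 24 days at 3.1% → $3,339,000 × 3.1% × 24/365 = $6,806.0712
25 Jan – 3 May 2002: 99 days at 1.05% → $3,339,000 × 1.05% × 99/365 = $9,509.2890
4 May – 31 Dec 2002: 242 days at 1.3% → $3,339,000 × 1.3% × 242/365 = $28,779.4356
Total = $45,094.7959

$45,094.80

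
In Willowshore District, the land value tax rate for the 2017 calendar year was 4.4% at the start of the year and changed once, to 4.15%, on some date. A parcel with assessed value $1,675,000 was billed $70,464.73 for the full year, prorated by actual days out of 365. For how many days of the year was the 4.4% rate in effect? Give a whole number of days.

83 days

Let d = days at the first rate; then 365 − d days at the second rate.
$1,675,000 × [4.4%·d + 4.15%·(365−d)] / 365 = $70,464.73
Solving gives d = 83, so the new rate took effect on March 25, 2017.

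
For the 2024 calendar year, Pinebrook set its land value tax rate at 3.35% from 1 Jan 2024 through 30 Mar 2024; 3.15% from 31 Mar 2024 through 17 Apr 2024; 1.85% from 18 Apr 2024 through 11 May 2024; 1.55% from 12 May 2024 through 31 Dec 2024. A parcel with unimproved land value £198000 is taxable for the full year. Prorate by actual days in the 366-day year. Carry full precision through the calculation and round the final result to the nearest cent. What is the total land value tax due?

£4140.15

1 Jan – 30 Mar 2024: 90 days at 3.35% → £198000 × 3.35% × 90/366 = £1631.0656
31 Mar – 17 Apr 2024: 18 days at 3.15% → £198000 × 3.15% × 18/366 = £306.7377
18 Apr – 11 May 2024: 24 days at 1.85% → £198000 × 1.85% × 24/366 = £240.1967
12 May – 31 Dec 2024: 234 days at 1.55% → £198000 × 1.55% × 234/366 = £1962.1475
Total = £4140.1475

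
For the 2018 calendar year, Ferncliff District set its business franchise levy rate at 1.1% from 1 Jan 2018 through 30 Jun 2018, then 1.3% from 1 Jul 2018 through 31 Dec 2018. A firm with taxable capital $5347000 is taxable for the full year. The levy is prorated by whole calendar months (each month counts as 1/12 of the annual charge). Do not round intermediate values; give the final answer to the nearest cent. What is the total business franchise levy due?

1 Jan – 30 Jun 2018: 6 months at 1.1% → $5347000 × 1.1% × 6/12 = $29408.5000
1 Jul – 31 Dec 2018: 6 months at 1.3% → $5347000 × 1.3% × 6/12 = $34755.5000
Total = $64164.0000

$64164.00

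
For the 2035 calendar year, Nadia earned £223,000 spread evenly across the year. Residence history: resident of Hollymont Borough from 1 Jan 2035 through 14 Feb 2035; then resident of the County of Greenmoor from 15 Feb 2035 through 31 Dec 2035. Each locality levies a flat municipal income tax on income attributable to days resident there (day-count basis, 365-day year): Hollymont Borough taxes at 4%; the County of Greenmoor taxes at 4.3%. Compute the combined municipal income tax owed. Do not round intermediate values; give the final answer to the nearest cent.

£9,506.52

Hollymont Borough, 1 Jan – 14 Feb 2035: 45 days → £223,000 × 4% × 45/365 = £1,099.7260
The County of Greenmoor, 15 Feb – 31 Dec 2035: 320 days → £223,000 × 4.3% × 320/365 = £8,406.7945
Total = £9,506.5205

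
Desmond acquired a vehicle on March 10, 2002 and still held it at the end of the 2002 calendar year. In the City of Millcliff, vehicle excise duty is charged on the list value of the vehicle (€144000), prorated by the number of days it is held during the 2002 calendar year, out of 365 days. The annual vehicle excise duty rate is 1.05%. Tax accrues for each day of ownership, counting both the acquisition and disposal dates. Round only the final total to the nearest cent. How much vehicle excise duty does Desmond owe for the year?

Days held (March 10 – December 31, 2002): 297 out of 365
Tax = €144000 × 1.05% × 297/365 = €1230.3123

€1230.31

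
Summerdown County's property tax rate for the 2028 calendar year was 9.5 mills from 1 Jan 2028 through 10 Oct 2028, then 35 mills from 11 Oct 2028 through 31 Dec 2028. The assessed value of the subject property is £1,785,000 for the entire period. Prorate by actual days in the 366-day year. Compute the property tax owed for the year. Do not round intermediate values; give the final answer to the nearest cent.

1 Jan – 10 Oct 2028: 284 days at 9.5 mills → £1,785,000 × 0.95% × 284/366 = £13,158.2787
11 Oct – 31 Dec 2028: 82 days at 35 mills → £1,785,000 × 3.5% × 82/366 = £13,997.1311
Total = £27,155.4098

£27,155.41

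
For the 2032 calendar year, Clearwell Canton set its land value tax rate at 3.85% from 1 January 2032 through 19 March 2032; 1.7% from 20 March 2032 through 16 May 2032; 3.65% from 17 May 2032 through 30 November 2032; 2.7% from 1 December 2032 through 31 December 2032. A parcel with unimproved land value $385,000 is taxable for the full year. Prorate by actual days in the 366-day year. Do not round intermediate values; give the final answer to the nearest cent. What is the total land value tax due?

$12,719.20

1 January – 19 March 2032: 79 days at 3.85% → $385,000 × 3.85% × 79/366 = $3,199.3921
20 March – 16 May 2032: 58 days at 1.7% → $385,000 × 1.7% × 58/366 = $1,037.1858
17 May – 30 November 2032: 198 days at 3.65% → $385,000 × 3.65% × 198/366 = $7,602.1721
1 December – 31 December 2032: 31 days at 2.7% → $385,000 × 2.7% × 31/366 = $880.4508
Total = $12,719.2008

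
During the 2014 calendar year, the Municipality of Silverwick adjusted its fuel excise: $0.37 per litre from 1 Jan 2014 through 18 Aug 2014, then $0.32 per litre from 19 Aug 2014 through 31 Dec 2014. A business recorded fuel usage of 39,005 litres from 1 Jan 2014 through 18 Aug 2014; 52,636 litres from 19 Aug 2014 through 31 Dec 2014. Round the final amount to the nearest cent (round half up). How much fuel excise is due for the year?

$31,275.37

1 Jan – 18 Aug 2014: 39,005 litres at $0.37/litre → $14,431.85
19 Aug – 31 Dec 2014: 52,636 litres at $0.32/litre → $16,843.52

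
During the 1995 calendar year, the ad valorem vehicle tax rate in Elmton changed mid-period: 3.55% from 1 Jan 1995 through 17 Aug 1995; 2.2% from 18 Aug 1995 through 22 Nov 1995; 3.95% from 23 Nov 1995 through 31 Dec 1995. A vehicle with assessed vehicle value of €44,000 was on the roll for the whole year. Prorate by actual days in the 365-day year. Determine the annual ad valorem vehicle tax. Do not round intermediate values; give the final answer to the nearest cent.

1 Jan – 17 Aug 1995: 229 days at 3.55% → €44,000 × 3.55% × 229/365 = €979.9945
18 Aug – 22 Nov 1995: 97 days at 2.2% → €44,000 × 2.2% × 97/365 = €257.2493
23 Nov – 31 Dec 1995: 39 days at 3.95% → €44,000 × 3.95% × 39/365 = €185.7041
Total = €1,422.9479

€1,422.95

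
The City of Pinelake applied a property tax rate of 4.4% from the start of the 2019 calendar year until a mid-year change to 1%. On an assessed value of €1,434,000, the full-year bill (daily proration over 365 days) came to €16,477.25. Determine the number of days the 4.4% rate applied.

Let d = days at the first rate; then 365 − d days at the second rate.
€1,434,000 × [4.4%·d + 1%·(365−d)] / 365 = €16,477.25
Solving gives d = 16, so the new rate took effect on January 17, 2019.

16 days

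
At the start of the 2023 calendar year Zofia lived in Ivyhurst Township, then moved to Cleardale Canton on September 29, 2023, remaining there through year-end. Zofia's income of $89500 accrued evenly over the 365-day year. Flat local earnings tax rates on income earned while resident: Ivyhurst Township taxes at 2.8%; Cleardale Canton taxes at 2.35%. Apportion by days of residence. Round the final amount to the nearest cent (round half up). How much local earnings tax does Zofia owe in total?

$2402.28

Ivyhurst Township, January 1 – September 28, 2023: 271 days → $89500 × 2.8% × 271/365 = $1860.6192
Cleardale Canton, September 29 – December 31, 2023: 94 days → $89500 × 2.35% × 94/365 = $541.6589
Total = $2402.2781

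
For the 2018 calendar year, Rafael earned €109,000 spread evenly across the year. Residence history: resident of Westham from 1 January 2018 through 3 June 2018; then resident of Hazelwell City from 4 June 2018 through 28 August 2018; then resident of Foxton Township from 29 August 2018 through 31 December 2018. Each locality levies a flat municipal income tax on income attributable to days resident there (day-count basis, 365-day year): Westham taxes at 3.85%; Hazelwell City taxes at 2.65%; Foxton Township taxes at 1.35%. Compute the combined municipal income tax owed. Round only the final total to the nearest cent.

Westham, 1 January – 3 June 2018: 154 days → €109,000 × 3.85% × 154/365 = €1,770.5781
Hazelwell City, 4 June – 28 August 2018: 86 days → €109,000 × 2.65% × 86/365 = €680.5781
Foxton Township, 29 August – 31 December 2018: 125 days → €109,000 × 1.35% × 125/365 = €503.9384
Total = €2,955.0945

€2,955.09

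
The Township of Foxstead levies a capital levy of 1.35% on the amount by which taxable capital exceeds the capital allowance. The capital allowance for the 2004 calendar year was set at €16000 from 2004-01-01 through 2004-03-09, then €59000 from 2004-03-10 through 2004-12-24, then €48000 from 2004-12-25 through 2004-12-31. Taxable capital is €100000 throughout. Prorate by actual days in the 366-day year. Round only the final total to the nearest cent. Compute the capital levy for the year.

€665.78

2004-01-01 to 2004-03-09: 69 days, exemption €16000 → (€100000 − €16000) × 1.35% × 69/366 = €213.7869
2004-03-10 to 2004-12-24: 290 days, exemption €59000 → (€100000 − €59000) × 1.35% × 290/366 = €438.5656
2004-12-25 to 2004-12-31: 7 days, exemption €48000 → (€100000 − €48000) × 1.35% × 7/366 = €13.4262
Total = €665.7787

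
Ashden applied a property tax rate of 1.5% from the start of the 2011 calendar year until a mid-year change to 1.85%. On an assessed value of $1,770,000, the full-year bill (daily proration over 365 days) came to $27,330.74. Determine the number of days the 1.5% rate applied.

319 days

Let d = days at the first rate; then 365 − d days at the second rate.
$1,770,000 × [1.5%·d + 1.85%·(365−d)] / 365 = $27,330.74
Solving gives d = 319, so the new rate took effect on 16 Nov 2011.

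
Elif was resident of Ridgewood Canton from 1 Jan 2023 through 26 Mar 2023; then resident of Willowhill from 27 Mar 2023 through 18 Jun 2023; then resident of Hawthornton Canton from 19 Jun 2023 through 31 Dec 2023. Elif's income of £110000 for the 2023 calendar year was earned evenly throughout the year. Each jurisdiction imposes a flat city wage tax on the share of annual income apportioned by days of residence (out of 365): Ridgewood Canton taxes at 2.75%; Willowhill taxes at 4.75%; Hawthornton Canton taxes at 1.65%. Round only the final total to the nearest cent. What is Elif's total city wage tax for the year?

£2881.55

Ridgewood Canton, 1 Jan – 26 Mar 2023: 85 days → £110000 × 2.75% × 85/365 = £704.4521
Willowhill, 27 Mar – 18 Jun 2023: 84 days → £110000 × 4.75% × 84/365 = £1202.4658
Hawthornton Canton, 19 Jun – 31 Dec 2023: 196 days → £110000 × 1.65% × 196/365 = £974.6301
Total = £2881.5479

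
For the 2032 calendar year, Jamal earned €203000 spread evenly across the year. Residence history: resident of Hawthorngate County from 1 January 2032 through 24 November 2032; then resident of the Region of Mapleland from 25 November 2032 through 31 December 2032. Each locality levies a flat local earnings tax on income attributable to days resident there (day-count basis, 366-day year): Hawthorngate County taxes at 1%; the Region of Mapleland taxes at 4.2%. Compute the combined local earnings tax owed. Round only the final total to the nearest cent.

€2686.70

Hawthorngate County, 1 January – 24 November 2032: 329 days → €203000 × 1% × 329/366 = €1824.7814
The Region of Mapleland, 25 November – 31 December 2032: 37 days → €203000 × 4.2% × 37/366 = €861.9180
Total = €2686.6995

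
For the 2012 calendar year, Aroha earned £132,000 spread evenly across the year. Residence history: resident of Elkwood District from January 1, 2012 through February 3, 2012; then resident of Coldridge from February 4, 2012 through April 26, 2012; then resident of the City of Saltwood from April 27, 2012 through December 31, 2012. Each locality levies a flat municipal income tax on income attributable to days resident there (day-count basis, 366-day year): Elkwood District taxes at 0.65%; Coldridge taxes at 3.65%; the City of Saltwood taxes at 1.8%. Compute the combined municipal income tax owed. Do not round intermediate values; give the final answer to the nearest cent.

£2,788.77

Elkwood District, January 1 – February 3, 2012: 34 days → £132,000 × 0.65% × 34/366 = £79.7049
Coldridge, February 4 – April 26, 2012: 83 days → £132,000 × 3.65% × 83/366 = £1,092.6066
The City of Saltwood, April 27 – December 31, 2012: 249 days → £132,000 × 1.8% × 249/366 = £1,616.4590
Total = £2,788.7705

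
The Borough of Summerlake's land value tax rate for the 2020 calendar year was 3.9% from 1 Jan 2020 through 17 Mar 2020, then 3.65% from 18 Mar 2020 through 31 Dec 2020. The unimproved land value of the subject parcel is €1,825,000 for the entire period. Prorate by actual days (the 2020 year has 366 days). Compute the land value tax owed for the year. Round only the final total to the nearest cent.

€67,572.37

1 Jan – 17 Mar 2020: 77 days at 3.9% → €1,825,000 × 3.9% × 77/366 = €14,973.9754
18 Mar – 31 Dec 2020: 289 days at 3.65% → €1,825,000 × 3.65% × 289/366 = €52,598.3948
Total = €67,572.3702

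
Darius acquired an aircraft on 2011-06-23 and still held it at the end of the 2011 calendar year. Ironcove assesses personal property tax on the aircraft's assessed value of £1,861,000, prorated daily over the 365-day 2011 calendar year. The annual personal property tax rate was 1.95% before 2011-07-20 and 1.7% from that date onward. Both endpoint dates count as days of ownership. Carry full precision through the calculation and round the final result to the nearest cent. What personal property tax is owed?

2011-06-23 to 2011-07-19: 27 days at 1.95% → £1,861,000 × 1.95% × 27/365 = £2,684.4288
2011-07-20 to 2011-12-31: 165 days at 1.7% → £1,861,000 × 1.7% × 165/365 = £14,301.6575
Total = £16,986.0863

£16,986.09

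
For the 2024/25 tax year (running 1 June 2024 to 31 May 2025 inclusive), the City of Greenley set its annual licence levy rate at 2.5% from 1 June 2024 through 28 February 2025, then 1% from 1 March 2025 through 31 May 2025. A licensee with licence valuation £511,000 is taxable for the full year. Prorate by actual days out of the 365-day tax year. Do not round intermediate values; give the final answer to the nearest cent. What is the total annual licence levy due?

£10,843.00

1 June 2024 – 28 February 2025: 273 days at 2.5% → £511,000 × 2.5% × 273/365 = £9,555.0000
1 March – 31 May 2025: 92 days at 1% → £511,000 × 1% × 92/365 = £1,288.0000
Total = £10,843.0000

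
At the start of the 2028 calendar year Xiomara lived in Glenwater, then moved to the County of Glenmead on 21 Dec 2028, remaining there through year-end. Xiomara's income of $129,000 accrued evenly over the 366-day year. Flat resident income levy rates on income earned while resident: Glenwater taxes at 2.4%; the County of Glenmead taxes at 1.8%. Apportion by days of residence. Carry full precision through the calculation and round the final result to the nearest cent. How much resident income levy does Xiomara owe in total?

Glenwater, 1 Jan – 20 Dec 2028: 355 days → $129,000 × 2.4% × 355/366 = $3,002.9508
The County of Glenmead, 21 Dec – 31 Dec 2028: 11 days → $129,000 × 1.8% × 11/366 = $69.7869
Total = $3,072.7377

$3,072.74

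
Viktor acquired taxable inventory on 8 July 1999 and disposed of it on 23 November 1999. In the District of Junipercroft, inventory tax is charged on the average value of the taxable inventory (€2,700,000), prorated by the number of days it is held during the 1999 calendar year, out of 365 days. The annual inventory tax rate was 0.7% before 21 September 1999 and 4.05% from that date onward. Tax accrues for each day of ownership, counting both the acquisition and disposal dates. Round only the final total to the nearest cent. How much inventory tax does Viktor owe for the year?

€23,057.26

8 July – 20 September 1999: 75 days at 0.7% → €2,700,000 × 0.7% × 75/365 = €3,883.5616
21 September – 23 November 1999: 64 days at 4.05% → €2,700,000 × 4.05% × 64/365 = €19,173.6986
Total = €23,057.2603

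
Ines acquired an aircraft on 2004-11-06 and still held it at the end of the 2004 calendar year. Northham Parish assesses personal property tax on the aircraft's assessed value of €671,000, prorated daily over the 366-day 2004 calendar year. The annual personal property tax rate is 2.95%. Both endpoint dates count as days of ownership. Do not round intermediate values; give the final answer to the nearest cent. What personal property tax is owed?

€3,028.67

Days held (2004-11-06 to 2004-12-31): 56 out of 366
Tax = €671,000 × 2.95% × 56/366 = €3,028.6667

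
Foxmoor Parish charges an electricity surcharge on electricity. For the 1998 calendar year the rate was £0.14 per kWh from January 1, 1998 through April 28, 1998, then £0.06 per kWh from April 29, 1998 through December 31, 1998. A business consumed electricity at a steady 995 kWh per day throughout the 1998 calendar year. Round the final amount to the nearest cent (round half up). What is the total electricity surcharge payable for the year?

January 1 – April 28, 1998: 118 days × 995 kWh/day = 117,410 kWh at £0.14/kWh → £16,437.40
April 29 – December 31, 1998: 247 days × 995 kWh/day = 245,765 kWh at £0.06/kWh → £14,745.90

£31,183.30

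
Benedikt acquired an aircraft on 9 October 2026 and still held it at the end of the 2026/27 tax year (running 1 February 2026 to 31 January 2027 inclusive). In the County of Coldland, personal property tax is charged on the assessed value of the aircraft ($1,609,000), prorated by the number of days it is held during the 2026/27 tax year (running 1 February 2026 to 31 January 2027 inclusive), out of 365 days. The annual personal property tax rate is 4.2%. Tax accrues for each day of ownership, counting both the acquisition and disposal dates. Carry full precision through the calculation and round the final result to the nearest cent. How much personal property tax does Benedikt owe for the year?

Days held (9 October 2026 – 31 January 2027): 115 out of 365
Tax = $1,609,000 × 4.2% × 115/365 = $21,291.6986

$21,291.70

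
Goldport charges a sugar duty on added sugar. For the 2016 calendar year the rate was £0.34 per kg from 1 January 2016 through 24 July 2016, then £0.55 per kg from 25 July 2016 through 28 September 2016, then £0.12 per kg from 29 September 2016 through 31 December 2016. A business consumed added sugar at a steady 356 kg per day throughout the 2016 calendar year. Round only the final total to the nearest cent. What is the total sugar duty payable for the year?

1 January – 24 July 2016: 206 days × 356 kg/day = 73,336 kg at £0.34/kg → £24,934.24
25 July – 28 September 2016: 66 days × 356 kg/day = 23,496 kg at £0.55/kg → £12,922.80
29 September – 31 December 2016: 94 days × 356 kg/day = 33,464 kg at £0.12/kg → £4,015.68

£41,872.72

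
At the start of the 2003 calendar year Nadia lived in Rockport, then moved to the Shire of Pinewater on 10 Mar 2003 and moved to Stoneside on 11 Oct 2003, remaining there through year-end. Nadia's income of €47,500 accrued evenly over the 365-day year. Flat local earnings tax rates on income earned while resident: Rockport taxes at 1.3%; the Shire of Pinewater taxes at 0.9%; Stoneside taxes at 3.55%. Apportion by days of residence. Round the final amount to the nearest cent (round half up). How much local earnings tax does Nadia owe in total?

€745.68

Rockport, 1 Jan – 9 Mar 2003: 68 days → €47,500 × 1.3% × 68/365 = €115.0411
The Shire of Pinewater, 10 Mar – 10 Oct 2003: 215 days → €47,500 × 0.9% × 215/365 = €251.8151
Stoneside, 11 Oct – 31 Dec 2003: 82 days → €47,500 × 3.55% × 82/365 = €378.8288
Total = €745.6849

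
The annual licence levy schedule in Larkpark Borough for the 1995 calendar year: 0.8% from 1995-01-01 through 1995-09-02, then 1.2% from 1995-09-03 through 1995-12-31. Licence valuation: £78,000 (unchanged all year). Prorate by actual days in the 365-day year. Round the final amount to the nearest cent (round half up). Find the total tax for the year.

1995-01-01 to 1995-09-02: 245 days at 0.8% → £78,000 × 0.8% × 245/365 = £418.8493
1995-09-03 to 1995-12-31: 120 days at 1.2% → £78,000 × 1.2% × 120/365 = £307.7260
Total = £726.5753

£726.58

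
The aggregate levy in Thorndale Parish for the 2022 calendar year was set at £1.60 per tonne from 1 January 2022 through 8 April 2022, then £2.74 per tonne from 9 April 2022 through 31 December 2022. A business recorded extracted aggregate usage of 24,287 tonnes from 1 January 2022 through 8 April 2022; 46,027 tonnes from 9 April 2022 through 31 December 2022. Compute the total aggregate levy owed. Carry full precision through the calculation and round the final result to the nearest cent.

1 January – 8 April 2022: 24,287 tonnes at £1.60/tonne → £38,859.20
9 April – 31 December 2022: 46,027 tonnes at £2.74/tonne → £126,113.98

£164,973.18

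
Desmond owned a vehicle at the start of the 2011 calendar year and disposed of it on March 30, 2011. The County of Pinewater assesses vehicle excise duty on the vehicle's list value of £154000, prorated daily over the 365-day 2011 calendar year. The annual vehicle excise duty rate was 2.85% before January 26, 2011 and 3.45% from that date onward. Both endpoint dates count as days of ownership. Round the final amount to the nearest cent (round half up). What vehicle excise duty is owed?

January 1 – January 25, 2011: 25 days at 2.85% → £154000 × 2.85% × 25/365 = £300.6164
January 26 – March 30, 2011: 64 days at 3.45% → £154000 × 3.45% × 64/365 = £931.5945
Total = £1232.2110

£1232.21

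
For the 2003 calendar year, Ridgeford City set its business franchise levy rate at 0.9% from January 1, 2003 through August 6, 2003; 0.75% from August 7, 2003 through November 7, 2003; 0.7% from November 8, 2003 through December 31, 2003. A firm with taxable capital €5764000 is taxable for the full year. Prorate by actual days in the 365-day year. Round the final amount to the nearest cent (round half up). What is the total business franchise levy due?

€47967.53

January 1 – August 6, 2003: 218 days at 0.9% → €5764000 × 0.9% × 218/365 = €30983.4740
August 7 – November 7, 2003: 93 days at 0.75% → €5764000 × 0.75% × 93/365 = €11014.7671
November 8 – December 31, 2003: 54 days at 0.7% → €5764000 × 0.7% × 54/365 = €5969.2932
Total = €47967.5342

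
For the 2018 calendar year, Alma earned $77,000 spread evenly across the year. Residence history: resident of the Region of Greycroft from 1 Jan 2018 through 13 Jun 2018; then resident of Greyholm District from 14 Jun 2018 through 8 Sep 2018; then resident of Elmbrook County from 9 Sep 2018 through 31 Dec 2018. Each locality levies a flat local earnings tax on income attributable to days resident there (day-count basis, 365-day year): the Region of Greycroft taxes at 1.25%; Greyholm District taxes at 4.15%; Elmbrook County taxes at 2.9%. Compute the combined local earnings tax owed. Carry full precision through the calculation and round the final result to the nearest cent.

The Region of Greycroft, 1 Jan – 13 Jun 2018: 164 days → $77,000 × 1.25% × 164/365 = $432.4658
Greyholm District, 14 Jun – 8 Sep 2018: 87 days → $77,000 × 4.15% × 87/365 = $761.6671
Elmbrook County, 9 Sep – 31 Dec 2018: 114 days → $77,000 × 2.9% × 114/365 = $697.4301
Total = $1,891.5630

$1,891.56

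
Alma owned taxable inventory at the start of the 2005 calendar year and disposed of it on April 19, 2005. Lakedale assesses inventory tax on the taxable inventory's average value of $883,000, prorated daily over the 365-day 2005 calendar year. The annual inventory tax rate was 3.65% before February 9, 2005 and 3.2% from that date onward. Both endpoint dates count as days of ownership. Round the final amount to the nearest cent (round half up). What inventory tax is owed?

January 1 – February 8, 2005: 39 days at 3.65% → $883,000 × 3.65% × 39/365 = $3,443.7000
February 9 – April 19, 2005: 70 days at 3.2% → $883,000 × 3.2% × 70/365 = $5,418.9589
Total = $8,862.6589

$8,862.66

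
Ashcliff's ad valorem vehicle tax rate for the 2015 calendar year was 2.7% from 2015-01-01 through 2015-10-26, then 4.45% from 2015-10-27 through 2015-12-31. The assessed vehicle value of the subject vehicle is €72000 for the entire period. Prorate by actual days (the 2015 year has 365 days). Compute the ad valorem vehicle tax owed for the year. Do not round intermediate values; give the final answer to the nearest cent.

2015-01-01 to 2015-10-26: 299 days at 2.7% → €72000 × 2.7% × 299/365 = €1592.4822
2015-10-27 to 2015-12-31: 66 days at 4.45% → €72000 × 4.45% × 66/365 = €579.3534
Total = €2171.8356

€2171.84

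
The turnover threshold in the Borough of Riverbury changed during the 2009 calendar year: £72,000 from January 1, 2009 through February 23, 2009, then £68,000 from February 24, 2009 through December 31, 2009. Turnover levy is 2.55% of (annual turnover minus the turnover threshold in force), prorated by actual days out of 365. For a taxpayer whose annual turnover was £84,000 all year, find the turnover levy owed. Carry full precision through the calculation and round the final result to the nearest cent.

£392.91

January 1 – February 23, 2009: 54 days, exemption £72,000 → (£84,000 − £72,000) × 2.55% × 54/365 = £45.2712
February 24 – December 31, 2009: 311 days, exemption £68,000 → (£84,000 − £68,000) × 2.55% × 311/365 = £347.6384
Total = £392.9096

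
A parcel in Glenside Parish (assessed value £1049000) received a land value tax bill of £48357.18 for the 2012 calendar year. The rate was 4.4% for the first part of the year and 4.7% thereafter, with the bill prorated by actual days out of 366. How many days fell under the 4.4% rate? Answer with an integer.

Let d = days at the first rate; then 366 − d days at the second rate.
£1049000 × [4.4%·d + 4.7%·(366−d)] / 366 = £48357.18
Solving gives d = 110, so the new rate took effect on 20 April 2012.

110 days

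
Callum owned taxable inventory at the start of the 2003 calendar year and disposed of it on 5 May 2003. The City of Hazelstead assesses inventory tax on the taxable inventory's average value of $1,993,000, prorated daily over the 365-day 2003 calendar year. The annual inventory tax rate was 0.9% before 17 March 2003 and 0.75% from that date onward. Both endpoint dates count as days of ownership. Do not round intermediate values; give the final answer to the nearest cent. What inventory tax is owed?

$5,733.29

1 January – 16 March 2003: 75 days at 0.9% → $1,993,000 × 0.9% × 75/365 = $3,685.6849
17 March – 5 May 2003: 50 days at 0.75% → $1,993,000 × 0.75% × 50/365 = $2,047.6027
Total = $5,733.2877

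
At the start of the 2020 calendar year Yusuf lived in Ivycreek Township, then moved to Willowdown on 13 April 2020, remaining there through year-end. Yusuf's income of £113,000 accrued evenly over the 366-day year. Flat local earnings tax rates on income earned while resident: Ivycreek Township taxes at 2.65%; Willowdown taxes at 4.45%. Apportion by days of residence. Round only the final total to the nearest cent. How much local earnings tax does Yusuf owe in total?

£4,456.09

Ivycreek Township, 1 January – 12 April 2020: 103 days → £113,000 × 2.65% × 103/366 = £842.7145
Willowdown, 13 April – 31 December 2020: 263 days → £113,000 × 4.45% × 263/366 = £3,613.3757
Total = £4,456.0902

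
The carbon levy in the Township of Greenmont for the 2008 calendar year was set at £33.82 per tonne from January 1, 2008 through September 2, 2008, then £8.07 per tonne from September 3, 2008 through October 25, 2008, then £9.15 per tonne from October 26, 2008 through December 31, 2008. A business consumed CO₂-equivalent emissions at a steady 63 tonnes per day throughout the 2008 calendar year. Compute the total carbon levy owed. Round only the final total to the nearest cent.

£589,710.24

January 1 – September 2, 2008: 246 days × 63 tonnes/day = 15,498 tonnes at £33.82/tonne → £524,142.36
September 3 – October 25, 2008: 53 days × 63 tonnes/day = 3,339 tonnes at £8.07/tonne → £26,945.73
October 26 – December 31, 2008: 67 days × 63 tonnes/day = 4,221 tonnes at £9.15/tonne → £38,622.15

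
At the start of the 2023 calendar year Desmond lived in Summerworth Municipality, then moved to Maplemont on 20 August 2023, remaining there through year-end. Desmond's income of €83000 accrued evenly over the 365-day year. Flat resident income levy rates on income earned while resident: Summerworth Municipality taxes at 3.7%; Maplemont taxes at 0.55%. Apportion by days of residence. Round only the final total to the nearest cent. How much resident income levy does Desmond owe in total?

Summerworth Municipality, 1 January – 19 August 2023: 231 days → €83000 × 3.7% × 231/365 = €1943.5644
Maplemont, 20 August – 31 December 2023: 134 days → €83000 × 0.55% × 134/365 = €167.5918
Total = €2111.1562

€2111.16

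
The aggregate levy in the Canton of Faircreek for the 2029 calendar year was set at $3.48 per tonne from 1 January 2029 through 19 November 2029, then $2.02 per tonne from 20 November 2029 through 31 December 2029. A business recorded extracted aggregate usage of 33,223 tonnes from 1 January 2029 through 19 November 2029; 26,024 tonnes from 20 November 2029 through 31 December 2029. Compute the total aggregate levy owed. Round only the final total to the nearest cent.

$168,184.52

1 January – 19 November 2029: 33,223 tonnes at $3.48/tonne → $115,616.04
20 November – 31 December 2029: 26,024 tonnes at $2.02/tonne → $52,568.48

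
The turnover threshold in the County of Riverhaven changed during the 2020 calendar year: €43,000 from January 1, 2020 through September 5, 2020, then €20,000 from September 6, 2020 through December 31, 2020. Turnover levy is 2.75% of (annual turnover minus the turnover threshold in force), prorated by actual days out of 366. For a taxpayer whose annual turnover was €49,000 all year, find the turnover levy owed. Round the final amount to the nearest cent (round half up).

€367.19

January 1 – September 5, 2020: 249 days, exemption €43,000 → (€49,000 − €43,000) × 2.75% × 249/366 = €112.2541
September 6 – December 31, 2020: 117 days, exemption €20,000 → (€49,000 − €20,000) × 2.75% × 117/366 = €254.9385
Total = €367.1926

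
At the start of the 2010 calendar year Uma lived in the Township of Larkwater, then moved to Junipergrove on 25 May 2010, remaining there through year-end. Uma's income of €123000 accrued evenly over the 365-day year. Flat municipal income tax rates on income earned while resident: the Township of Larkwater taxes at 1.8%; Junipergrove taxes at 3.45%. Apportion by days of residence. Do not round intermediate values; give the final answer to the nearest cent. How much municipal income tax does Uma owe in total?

The Township of Larkwater, 1 Jan – 24 May 2010: 144 days → €123000 × 1.8% × 144/365 = €873.4685
Junipergrove, 25 May – 31 Dec 2010: 221 days → €123000 × 3.45% × 221/365 = €2569.3521
Total = €3442.8205

€3442.82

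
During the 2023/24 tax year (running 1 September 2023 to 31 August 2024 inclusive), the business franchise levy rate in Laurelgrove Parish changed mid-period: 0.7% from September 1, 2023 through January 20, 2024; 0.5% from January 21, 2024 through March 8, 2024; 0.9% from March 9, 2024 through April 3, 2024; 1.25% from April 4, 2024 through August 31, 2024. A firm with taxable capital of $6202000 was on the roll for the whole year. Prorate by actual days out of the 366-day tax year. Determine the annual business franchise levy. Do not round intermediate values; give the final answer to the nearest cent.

$56648.32

September 1, 2023 – January 20, 2024: 142 days at 0.7% → $6202000 × 0.7% × 142/366 = $16843.6831
January 21 – March 8, 2024: 48 days at 0.5% → $6202000 × 0.5% × 48/366 = $4066.8852
March 9 – April 3, 2024: 26 days at 0.9% → $6202000 × 0.9% × 26/366 = $3965.2131
April 4 – August 31, 2024: 150 days at 1.25% → $6202000 × 1.25% × 150/366 = $31772.5410
Total = $56648.3224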